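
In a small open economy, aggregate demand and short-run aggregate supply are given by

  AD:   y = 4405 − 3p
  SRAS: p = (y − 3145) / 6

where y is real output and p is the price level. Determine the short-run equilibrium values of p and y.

p = 140, y = 3985

Rearrange SRAS to y = 3145 + 6p.
Set AD = SRAS: 4405 − 3p = 3145 + 6p, so 1260 = 9p and p = 140.
Then y = 4405 − 3·140 = 3985.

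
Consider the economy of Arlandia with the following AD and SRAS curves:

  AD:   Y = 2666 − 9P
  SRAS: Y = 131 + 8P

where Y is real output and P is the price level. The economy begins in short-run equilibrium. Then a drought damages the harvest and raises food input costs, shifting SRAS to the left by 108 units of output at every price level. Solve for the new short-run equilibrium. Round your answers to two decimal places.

This is a negative supply shock: SRAS shifts left.
New SRAS: Y = 23 + 8P.
Set AD = SRAS: 2666 − 9P = 23 + 8P, so 2643 = 17P and P = 155.47.
Substituting into AD, Y = 1266.76.

P = 155.47, Y = 1266.76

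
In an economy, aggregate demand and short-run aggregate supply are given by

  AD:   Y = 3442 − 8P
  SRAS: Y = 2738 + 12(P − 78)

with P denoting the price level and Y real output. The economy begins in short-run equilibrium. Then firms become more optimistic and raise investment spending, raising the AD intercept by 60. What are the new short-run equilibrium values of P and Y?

P = 85, Y = 2822

This is a positive demand shock: AD shifts right.
New AD: Y = 3502 − 8P.
SRAS can be written Y = 1802 + 12P.
Set AD = SRAS: 3502 − 8P = 1802 + 12P, so 1700 = 20P and P = 85.
Y = 3502 − 8·85 = 2822.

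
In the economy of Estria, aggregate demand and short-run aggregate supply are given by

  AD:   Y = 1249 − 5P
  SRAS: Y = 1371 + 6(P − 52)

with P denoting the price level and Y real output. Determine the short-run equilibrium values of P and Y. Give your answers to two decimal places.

Write SRAS as Y = 1371 + 6P − 312 = 1059 + 6P.
Set AD = SRAS: 1249 − 5P = 1059 + 6P, so 190 = 11P and P = 17.27.
Substituting into AD, Y = 1249 − 5P = 1162.64.

P = 17.27, Y = 1162.64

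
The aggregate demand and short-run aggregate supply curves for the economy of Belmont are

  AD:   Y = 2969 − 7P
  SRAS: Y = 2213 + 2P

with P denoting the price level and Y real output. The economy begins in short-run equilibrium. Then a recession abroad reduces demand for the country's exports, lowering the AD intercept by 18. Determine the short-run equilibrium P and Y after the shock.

This is a negative demand shock: AD shifts left.
New AD: Y = 2951 − 7P.
Set AD = SRAS: 2951 − 7P = 2213 + 2P, so 738 = 9P and P = 82.
Y = 2951 − 7·82 = 2377.

P = 82, Y = 2377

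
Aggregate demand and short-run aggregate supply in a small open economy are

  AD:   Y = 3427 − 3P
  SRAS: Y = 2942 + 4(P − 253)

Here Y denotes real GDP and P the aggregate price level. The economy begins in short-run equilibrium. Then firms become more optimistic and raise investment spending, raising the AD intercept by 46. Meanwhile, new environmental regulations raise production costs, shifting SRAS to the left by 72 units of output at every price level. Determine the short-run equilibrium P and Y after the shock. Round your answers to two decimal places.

After both shocks: AD is Y = 3473 − 3P and SRAS is Y = 1858 + 4P.
Setting them equal: 1615 = 7P, so P = 230.71.
Substituting into AD, Y = 2780.86.

P = 230.71, Y = 2780.86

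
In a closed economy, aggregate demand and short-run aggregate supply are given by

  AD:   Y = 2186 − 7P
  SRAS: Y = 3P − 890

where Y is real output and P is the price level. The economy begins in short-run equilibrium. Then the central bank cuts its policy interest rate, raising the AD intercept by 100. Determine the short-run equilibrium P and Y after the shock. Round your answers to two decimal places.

P = 317.60, Y = 62.80

This is a positive demand shock: AD shifts right.
New AD: Y = 2286 − 7P.
Set AD = SRAS: 2286 − 7P = 3P − 890, so 3176 = 10P and P = 317.60.
Substituting into AD, Y = 62.80.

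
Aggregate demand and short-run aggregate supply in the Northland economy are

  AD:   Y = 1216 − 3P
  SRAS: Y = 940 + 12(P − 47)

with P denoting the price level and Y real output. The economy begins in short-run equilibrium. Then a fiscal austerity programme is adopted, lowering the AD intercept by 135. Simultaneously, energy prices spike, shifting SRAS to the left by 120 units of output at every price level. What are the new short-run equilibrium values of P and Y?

After both shocks: AD is Y = 1081 − 3P and SRAS is Y = 256 + 12P.
Setting them equal: 825 = 15P, so P = 55.
Y = 1081 − 3·55 = 916.

P = 55, Y = 916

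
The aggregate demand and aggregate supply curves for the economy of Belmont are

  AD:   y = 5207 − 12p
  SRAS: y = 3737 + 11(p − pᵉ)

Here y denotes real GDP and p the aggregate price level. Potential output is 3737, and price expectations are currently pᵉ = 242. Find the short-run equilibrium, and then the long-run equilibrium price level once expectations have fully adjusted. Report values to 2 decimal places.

Short run: with pᵉ = 242, SRAS is y = 1075 + 11p. Setting AD = SRAS gives 4132 = 23p, so p = 179.65 and y = 5207 − 12p = 3051.17.
Output 3051.17 is below potential 3737, so over time expected prices fall and SRAS shifts right until y returns to 3737.
Long run: y = 3737 on the AD curve gives 3737 = 5207 − 12p, so p = 122.50.

Short run: p = 179.65, y = 3051.17. Long run: p = 122.50.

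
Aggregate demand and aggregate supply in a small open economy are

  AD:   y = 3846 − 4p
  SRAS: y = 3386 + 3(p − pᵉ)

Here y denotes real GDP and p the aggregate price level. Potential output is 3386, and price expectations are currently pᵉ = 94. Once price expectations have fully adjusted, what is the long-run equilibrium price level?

Short run: with pᵉ = 94, SRAS is y = 3104 + 3p. Setting AD = SRAS gives 742 = 7p, so p = 106 and y = 3846 − 4·106 = 3422.
Output 3422 is above potential 3386, so over time expected prices rise and SRAS shifts left until y returns to 3386.
Long run: y = 3386 on the AD curve gives 3386 = 3846 − 4p, so p = 115.

Long-run p = 115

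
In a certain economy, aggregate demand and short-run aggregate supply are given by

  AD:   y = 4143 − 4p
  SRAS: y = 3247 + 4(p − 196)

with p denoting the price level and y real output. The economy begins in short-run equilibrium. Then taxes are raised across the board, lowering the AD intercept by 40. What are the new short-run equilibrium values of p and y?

This is a negative demand shock: AD shifts left.
New AD: y = 4103 − 4p.
SRAS can be written y = 2463 + 4p.
Set AD = SRAS: 4103 − 4p = 2463 + 4p, so 1640 = 8p and p = 205.
y = 4103 − 4·205 = 3283.

p = 205, y = 3283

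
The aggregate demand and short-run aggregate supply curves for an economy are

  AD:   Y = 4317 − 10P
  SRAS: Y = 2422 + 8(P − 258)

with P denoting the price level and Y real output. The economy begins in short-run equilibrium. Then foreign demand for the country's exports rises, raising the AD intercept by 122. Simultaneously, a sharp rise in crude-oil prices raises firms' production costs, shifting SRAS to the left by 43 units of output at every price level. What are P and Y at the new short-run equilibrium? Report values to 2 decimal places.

P = 229.11, Y = 2147.89

After both shocks: AD is Y = 4439 − 10P and SRAS is Y = 315 + 8P.
Setting them equal: 4124 = 18P, so P = 229.11.
Substituting into AD, Y = 2147.89.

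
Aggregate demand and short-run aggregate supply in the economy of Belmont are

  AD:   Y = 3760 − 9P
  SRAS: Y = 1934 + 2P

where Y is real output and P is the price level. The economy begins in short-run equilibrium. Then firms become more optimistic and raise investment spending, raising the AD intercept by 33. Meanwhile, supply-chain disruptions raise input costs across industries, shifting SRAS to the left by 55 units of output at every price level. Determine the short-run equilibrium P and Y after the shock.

After both shocks: AD is Y = 3793 − 9P and SRAS is Y = 1879 + 2P.
Setting them equal: 1914 = 11P, so P = 174.
Y = 3793 − 9·174 = 2227.

P = 174, Y = 2227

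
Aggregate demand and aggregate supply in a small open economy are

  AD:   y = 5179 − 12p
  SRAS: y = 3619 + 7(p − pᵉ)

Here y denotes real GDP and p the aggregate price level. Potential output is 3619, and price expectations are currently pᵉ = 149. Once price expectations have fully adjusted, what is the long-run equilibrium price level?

Long-run p = 130

Short run: with pᵉ = 149, SRAS is y = 2576 + 7p. Setting AD = SRAS gives 2603 = 19p, so p = 137 and y = 5179 − 12·137 = 3535.
Output 3535 is below potential 3619, so over time expected prices fall and SRAS shifts right until y returns to 3619.
Long run: y = 3619 on the AD curve gives 3619 = 5179 − 12p, so p = 130.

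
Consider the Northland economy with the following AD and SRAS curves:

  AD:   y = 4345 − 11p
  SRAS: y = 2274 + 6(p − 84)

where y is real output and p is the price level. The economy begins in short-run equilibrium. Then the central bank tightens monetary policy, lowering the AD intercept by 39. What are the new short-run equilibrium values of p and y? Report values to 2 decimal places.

This is a negative demand shock: AD shifts left.
New AD: y = 4306 − 11p.
SRAS can be written y = 1770 + 6p.
Set AD = SRAS: 4306 − 11p = 1770 + 6p, so 2536 = 17p and p = 149.18.
Substituting into AD, y = 2665.06.

p = 149.18, y = 2665.06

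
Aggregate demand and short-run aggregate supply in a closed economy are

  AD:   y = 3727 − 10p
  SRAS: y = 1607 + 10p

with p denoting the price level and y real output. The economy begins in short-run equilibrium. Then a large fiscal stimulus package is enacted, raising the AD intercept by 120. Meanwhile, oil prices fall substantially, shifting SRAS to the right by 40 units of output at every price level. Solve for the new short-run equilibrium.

p = 110, y = 2747

After both shocks: AD is y = 3847 − 10p and SRAS is y = 1647 + 10p.
Setting them equal: 2200 = 20p, so p = 110.
y = 3847 − 10·110 = 2747.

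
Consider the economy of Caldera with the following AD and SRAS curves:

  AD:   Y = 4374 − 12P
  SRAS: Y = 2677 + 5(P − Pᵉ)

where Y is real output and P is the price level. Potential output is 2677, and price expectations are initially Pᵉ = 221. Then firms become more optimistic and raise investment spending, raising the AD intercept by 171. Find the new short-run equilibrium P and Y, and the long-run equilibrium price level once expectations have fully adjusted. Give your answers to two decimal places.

Short run: P = 174.88, Y = 2446.41. Long run: P = 155.67.

AD shifts right: new AD is Y = 4545 − 12P. With Pᵉ = 221, SRAS is Y = 1572 + 5P.
Short run: 4545 − 12P = 1572 + 5P gives 2973 = 17P, so P = 174.88 and Y = 4545 − 12P = 2446.41.
Y = 2446.41 is below potential 2677; expectations adjust and SRAS shifts right until Y = 2677.
Long run: on the new AD curve, 2677 = 4545 − 12P gives P = 155.67.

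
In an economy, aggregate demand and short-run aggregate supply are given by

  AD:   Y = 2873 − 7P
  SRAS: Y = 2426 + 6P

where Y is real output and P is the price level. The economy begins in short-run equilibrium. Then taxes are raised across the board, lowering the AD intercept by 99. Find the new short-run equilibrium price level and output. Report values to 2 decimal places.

This is a negative demand shock: AD shifts left.
New AD: Y = 2774 − 7P.
Set AD = SRAS: 2774 − 7P = 2426 + 6P, so 348 = 13P and P = 26.77.
Substituting into AD, Y = 2586.62.

P = 26.77, Y = 2586.62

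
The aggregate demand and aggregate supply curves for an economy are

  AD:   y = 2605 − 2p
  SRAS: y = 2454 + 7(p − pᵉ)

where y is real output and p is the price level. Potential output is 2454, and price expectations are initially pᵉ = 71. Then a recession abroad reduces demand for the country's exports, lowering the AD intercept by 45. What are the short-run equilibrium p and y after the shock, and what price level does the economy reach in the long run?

Short run: p = 67, y = 2426. Long run: p = 53.

AD shifts left: new AD is y = 2560 − 2p. With pᵉ = 71, SRAS is y = 1957 + 7p.
Short run: 2560 − 2p = 1957 + 7p gives 603 = 9p, so p = 67 and y = 2560 − 2·67 = 2426.
y = 2426 is below potential 2454; expectations adjust and SRAS shifts right until y = 2454.
Long run: on the new AD curve, 2454 = 2560 − 2p gives p = 53.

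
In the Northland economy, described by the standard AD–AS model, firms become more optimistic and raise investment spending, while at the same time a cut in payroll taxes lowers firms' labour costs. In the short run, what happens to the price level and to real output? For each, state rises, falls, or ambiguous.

Price level: ambiguous; output: rises

The first event is a positive demand shock: AD shifts right, which by itself pushes P up and Y up.
The second is a favourable supply shock: SRAS shifts right, which by itself pushes P down and Y up.
The two shocks push P in opposite directions, so the effect on P is ambiguous. Both shocks push Y up, so Y rises.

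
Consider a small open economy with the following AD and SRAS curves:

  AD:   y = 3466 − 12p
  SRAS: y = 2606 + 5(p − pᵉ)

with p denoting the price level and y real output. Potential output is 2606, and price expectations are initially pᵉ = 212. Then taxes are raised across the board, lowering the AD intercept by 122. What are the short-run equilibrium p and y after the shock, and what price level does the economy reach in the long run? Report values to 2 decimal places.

AD shifts left: new AD is y = 3344 − 12p. With pᵉ = 212, SRAS is y = 1546 + 5p.
Short run: 3344 − 12p = 1546 + 5p gives 1798 = 17p, so p = 105.76 and y = 3344 − 12p = 2074.82.
y = 2074.82 is below potential 2606; expectations adjust and SRAS shifts right until y = 2606.
Long run: on the new AD curve, 2606 = 3344 − 12p gives p = 61.50.

Short run: p = 105.76, y = 2074.82. Long run: p = 61.50.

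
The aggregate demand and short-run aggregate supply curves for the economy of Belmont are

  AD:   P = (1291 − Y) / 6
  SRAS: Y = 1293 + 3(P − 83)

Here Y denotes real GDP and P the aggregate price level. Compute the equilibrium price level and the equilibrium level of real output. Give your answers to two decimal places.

Write SRAS as Y = 1293 + 3P − 249 = 1044 + 3P.
Rearrange AD to Y = 1291 − 6P.
Set AD = SRAS: 1291 − 6P = 1044 + 3P, so 247 = 9P and P = 27.44.
Substituting into AD, Y = 1291 − 6P = 1126.33.

P = 27.44, Y = 1126.33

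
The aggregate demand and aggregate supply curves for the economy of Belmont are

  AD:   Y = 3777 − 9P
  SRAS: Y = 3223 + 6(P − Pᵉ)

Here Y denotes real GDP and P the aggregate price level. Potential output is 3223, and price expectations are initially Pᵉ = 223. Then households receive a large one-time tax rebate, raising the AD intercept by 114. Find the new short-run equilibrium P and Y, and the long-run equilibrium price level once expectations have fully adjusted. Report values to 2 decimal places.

AD shifts right: new AD is Y = 3891 − 9P. With Pᵉ = 223, SRAS is Y = 1885 + 6P.
Short run: 3891 − 9P = 1885 + 6P gives 2006 = 15P, so P = 133.73 and Y = 3891 − 9P = 2687.40.
Y = 2687.40 is below potential 3223; expectations adjust and SRAS shifts right until Y = 3223.
Long run: on the new AD curve, 3223 = 3891 − 9P gives P = 74.22.

Short run: P = 133.73, Y = 2687.40. Long run: P = 74.22.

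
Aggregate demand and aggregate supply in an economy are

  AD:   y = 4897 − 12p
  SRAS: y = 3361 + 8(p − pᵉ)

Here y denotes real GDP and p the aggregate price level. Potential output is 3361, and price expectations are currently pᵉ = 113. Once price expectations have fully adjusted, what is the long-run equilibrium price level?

Short run: with pᵉ = 113, SRAS is y = 2457 + 8p. Setting AD = SRAS gives 2440 = 20p, so p = 122 and y = 4897 − 12·122 = 3433.
Output 3433 is above potential 3361, so over time expected prices rise and SRAS shifts left until y returns to 3361.
Long run: y = 3361 on the AD curve gives 3361 = 4897 − 12p, so p = 128.

Long-run p = 128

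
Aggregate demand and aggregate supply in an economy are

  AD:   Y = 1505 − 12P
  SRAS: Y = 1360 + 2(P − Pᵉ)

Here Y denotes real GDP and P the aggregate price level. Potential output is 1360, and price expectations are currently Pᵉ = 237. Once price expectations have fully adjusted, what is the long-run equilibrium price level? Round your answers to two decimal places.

Short run: with Pᵉ = 237, SRAS is Y = 886 + 2P. Setting AD = SRAS gives 619 = 14P, so P = 44.21 and Y = 1505 − 12P = 974.43.
Output 974.43 is below potential 1360, so over time expected prices fall and SRAS shifts right until Y returns to 1360.
Long run: Y = 1360 on the AD curve gives 1360 = 1505 − 12P, so P = 12.08.

Long-run P = 12.08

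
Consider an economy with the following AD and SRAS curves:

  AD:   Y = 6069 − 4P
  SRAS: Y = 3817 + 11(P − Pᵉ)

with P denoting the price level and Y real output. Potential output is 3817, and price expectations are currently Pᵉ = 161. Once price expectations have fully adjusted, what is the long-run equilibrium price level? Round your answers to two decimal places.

Short run: with Pᵉ = 161, SRAS is Y = 2046 + 11P. Setting AD = SRAS gives 4023 = 15P, so P = 268.20 and Y = 6069 − 4P = 4996.20.
Output 4996.20 is above potential 3817, so over time expected prices rise and SRAS shifts left until Y returns to 3817.
Long run: Y = 3817 on the AD curve gives 3817 = 6069 − 4P, so P = 563.00.

Long-run P = 563.00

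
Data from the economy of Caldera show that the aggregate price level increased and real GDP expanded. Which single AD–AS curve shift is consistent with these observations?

AD shifted right

P rose and Y rose. An AD shift moves P and Y in the same direction; an SRAS shift moves them in opposite directions.
Here P and Y moved in the same direction, so the AD curve shifted.
Since Y rose, AD shifted right.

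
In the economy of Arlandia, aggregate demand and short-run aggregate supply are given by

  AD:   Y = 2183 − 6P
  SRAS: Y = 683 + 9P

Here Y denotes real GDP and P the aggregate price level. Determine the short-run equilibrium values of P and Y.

Set AD = SRAS: 2183 − 6P = 683 + 9P, so 1500 = 15P and P = 100.
Then Y = 2183 − 6·100 = 1583.

P = 100, Y = 1583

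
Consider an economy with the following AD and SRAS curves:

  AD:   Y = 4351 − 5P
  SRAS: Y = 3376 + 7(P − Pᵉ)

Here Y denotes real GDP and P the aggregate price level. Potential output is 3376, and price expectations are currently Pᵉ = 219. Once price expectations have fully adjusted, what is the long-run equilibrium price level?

Long-run P = 195

Short run: with Pᵉ = 219, SRAS is Y = 1843 + 7P. Setting AD = SRAS gives 2508 = 12P, so P = 209 and Y = 4351 − 5·209 = 3306.
Output 3306 is below potential 3376, so over time expected prices fall and SRAS shifts right until Y returns to 3376.
Long run: Y = 3376 on the AD curve gives 3376 = 4351 − 5P, so P = 195.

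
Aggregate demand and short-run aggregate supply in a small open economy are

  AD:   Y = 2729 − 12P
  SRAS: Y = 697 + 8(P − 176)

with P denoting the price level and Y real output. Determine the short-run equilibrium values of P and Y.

P = 172, Y = 665

Write SRAS as Y = 697 + 8P − 1408 = 8P − 711.
Set AD = SRAS: 2729 − 12P = 8P − 711, so 3440 = 20P and P = 172.
Then Y = 2729 − 12·172 = 665.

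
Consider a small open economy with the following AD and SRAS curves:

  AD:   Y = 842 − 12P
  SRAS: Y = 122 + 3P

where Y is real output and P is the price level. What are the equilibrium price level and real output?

P = 48, Y = 266

Set AD = SRAS: 842 − 12P = 122 + 3P, so 720 = 15P and P = 48.
Then Y = 842 − 12·48 = 266.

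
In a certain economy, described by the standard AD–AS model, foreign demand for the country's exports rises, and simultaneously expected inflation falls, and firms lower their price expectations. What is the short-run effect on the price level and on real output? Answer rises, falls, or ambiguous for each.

Price level: ambiguous; output: rises

The first event is a positive demand shock: AD shifts right, which by itself pushes P up and Y up.
The second is a favourable supply shock: SRAS shifts right, which by itself pushes P down and Y up.
The two shocks push P in opposite directions, so the effect on P is ambiguous. Both shocks push Y up, so Y rises.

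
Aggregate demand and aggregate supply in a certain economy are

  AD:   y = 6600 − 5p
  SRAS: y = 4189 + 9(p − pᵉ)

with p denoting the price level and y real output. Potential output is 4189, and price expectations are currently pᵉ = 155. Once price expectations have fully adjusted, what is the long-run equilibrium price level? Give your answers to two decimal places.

Short run: with pᵉ = 155, SRAS is y = 2794 + 9p. Setting AD = SRAS gives 3806 = 14p, so p = 271.86 and y = 6600 − 5p = 5240.71.
Output 5240.71 is above potential 4189, so over time expected prices rise and SRAS shifts left until y returns to 4189.
Long run: y = 4189 on the AD curve gives 4189 = 6600 − 5p, so p = 482.20.

Long-run p = 482.20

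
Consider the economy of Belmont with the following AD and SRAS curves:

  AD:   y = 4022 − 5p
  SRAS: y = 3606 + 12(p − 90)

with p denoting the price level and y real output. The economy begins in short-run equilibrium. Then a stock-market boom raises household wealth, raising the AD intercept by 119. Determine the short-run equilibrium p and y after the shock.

This is a positive demand shock: AD shifts right.
New AD: y = 4141 − 5p.
SRAS can be written y = 2526 + 12p.
Set AD = SRAS: 4141 − 5p = 2526 + 12p, so 1615 = 17p and p = 95.
y = 4141 − 5·95 = 3666.

p = 95, y = 3666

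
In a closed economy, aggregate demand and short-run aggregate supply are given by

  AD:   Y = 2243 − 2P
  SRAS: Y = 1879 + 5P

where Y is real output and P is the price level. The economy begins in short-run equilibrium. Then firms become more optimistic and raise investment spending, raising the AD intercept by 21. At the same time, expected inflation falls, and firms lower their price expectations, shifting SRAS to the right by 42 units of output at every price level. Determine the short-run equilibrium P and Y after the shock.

After both shocks: AD is Y = 2264 − 2P and SRAS is Y = 1921 + 5P.
Setting them equal: 343 = 7P, so P = 49.
Y = 2264 − 2·49 = 2166.

P = 49, Y = 2166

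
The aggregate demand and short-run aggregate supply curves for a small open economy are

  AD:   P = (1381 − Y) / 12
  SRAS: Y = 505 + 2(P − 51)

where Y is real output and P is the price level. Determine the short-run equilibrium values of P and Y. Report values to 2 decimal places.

Write SRAS as Y = 505 + 2P − 102 = 403 + 2P.
Rearrange AD to Y = 1381 − 12P.
Set AD = SRAS: 1381 − 12P = 403 + 2P, so 978 = 14P and P = 69.86.
Substituting into AD, Y = 1381 − 12P = 542.71.

P = 69.86, Y = 542.71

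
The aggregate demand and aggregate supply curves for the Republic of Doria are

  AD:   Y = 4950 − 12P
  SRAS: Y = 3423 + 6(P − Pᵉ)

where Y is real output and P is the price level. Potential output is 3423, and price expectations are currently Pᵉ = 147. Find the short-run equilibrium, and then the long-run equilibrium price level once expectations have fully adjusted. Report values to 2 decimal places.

Short run: P = 133.83, Y = 3344.00. Long run: P = 127.25.

Short run: with Pᵉ = 147, SRAS is Y = 2541 + 6P. Setting AD = SRAS gives 2409 = 18P, so P = 133.83 and Y = 4950 − 12P = 3344.00.
Output 3344.00 is below potential 3423, so over time expected prices fall and SRAS shifts right until Y returns to 3423.
Long run: Y = 3423 on the AD curve gives 3423 = 4950 − 12P, so P = 127.25.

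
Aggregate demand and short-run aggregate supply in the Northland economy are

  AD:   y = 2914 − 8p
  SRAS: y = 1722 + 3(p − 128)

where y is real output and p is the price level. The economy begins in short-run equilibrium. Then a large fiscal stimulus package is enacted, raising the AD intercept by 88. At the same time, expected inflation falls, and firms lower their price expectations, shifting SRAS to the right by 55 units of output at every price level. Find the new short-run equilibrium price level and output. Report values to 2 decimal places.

p = 146.27, y = 1831.82

After both shocks: AD is y = 3002 − 8p and SRAS is y = 1393 + 3p.
Setting them equal: 1609 = 11p, so p = 146.27.
Substituting into AD, y = 1831.82.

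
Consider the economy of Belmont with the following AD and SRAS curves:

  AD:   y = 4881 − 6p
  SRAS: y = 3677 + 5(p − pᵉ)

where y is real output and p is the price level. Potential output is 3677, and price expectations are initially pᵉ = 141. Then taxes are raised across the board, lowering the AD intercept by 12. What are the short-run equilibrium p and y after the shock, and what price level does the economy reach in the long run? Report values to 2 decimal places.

AD shifts left: new AD is y = 4869 − 6p. With pᵉ = 141, SRAS is y = 2972 + 5p.
Short run: 4869 − 6p = 2972 + 5p gives 1897 = 11p, so p = 172.45 and y = 4869 − 6p = 3834.27.
y = 3834.27 is above potential 3677; expectations adjust and SRAS shifts left until y = 3677.
Long run: on the new AD curve, 3677 = 4869 − 6p gives p = 198.67.

Short run: p = 172.45, y = 3834.27. Long run: p = 198.67.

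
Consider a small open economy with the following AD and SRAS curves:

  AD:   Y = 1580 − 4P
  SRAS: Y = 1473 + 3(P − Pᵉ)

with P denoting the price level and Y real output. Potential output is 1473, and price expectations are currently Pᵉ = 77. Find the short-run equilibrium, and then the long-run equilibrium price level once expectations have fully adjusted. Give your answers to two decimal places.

Short run: P = 48.29, Y = 1386.86. Long run: P = 26.75.

Short run: with Pᵉ = 77, SRAS is Y = 1242 + 3P. Setting AD = SRAS gives 338 = 7P, so P = 48.29 and Y = 1580 − 4P = 1386.86.
Output 1386.86 is below potential 1473, so over time expected prices fall and SRAS shifts right until Y returns to 1473.
Long run: Y = 1473 on the AD curve gives 1473 = 1580 − 4P, so P = 26.75.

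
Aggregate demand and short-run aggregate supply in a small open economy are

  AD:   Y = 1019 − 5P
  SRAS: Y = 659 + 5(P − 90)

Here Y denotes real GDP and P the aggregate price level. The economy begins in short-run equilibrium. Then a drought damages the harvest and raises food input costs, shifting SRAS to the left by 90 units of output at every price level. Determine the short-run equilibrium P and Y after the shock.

This is a negative supply shock: SRAS shifts left.
New SRAS: Y = 119 + 5P.
Set AD = SRAS: 1019 − 5P = 119 + 5P, so 900 = 10P and P = 90.
Y = 1019 − 5·90 = 569.

P = 90, Y = 569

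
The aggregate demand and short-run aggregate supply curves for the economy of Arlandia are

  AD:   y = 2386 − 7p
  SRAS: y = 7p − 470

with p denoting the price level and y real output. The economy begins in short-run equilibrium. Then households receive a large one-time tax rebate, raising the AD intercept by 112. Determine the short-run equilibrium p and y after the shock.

p = 212, y = 1014

This is a positive demand shock: AD shifts right.
New AD: y = 2498 − 7p.
Set AD = SRAS: 2498 − 7p = 7p − 470, so 2968 = 14p and p = 212.
y = 2498 − 7·212 = 1014.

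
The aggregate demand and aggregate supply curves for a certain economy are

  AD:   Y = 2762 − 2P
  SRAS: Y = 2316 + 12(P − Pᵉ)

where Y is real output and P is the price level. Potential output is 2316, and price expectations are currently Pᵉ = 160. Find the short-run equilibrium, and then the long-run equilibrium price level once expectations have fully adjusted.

Short run: P = 169, Y = 2424. Long run: P = 223.

Short run: with Pᵉ = 160, SRAS is Y = 396 + 12P. Setting AD = SRAS gives 2366 = 14P, so P = 169 and Y = 2762 − 2·169 = 2424.
Output 2424 is above potential 2316, so over time expected prices rise and SRAS shifts left until Y returns to 2316.
Long run: Y = 2316 on the AD curve gives 2316 = 2762 − 2P, so P = 223.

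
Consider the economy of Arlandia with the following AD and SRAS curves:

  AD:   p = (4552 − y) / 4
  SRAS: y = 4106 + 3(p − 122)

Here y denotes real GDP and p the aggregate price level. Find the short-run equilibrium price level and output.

p = 116, y = 4088

Write SRAS as y = 4106 + 3p − 366 = 3740 + 3p.
Rearrange AD to y = 4552 − 4p.
Set AD = SRAS: 4552 − 4p = 3740 + 3p, so 812 = 7p and p = 116.
Then y = 4552 − 4·116 = 4088.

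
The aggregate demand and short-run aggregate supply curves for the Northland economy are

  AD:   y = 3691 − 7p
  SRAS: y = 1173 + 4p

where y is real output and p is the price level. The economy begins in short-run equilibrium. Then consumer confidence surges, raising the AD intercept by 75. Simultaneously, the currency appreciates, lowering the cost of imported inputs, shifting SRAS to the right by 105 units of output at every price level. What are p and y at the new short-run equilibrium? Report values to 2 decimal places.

After both shocks: AD is y = 3766 − 7p and SRAS is y = 1278 + 4p.
Setting them equal: 2488 = 11p, so p = 226.18.
Substituting into AD, y = 2182.73.

p = 226.18, y = 2182.73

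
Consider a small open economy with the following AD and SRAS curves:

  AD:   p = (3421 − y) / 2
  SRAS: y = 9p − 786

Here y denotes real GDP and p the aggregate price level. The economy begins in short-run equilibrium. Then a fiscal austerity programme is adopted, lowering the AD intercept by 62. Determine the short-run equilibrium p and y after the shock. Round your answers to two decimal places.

This is a negative demand shock: AD shifts left.
New AD: y = 3359 − 2p.
Set AD = SRAS: 3359 − 2p = 9p − 786, so 4145 = 11p and p = 376.82.
Substituting into AD, y = 2605.36.

p = 376.82, y = 2605.36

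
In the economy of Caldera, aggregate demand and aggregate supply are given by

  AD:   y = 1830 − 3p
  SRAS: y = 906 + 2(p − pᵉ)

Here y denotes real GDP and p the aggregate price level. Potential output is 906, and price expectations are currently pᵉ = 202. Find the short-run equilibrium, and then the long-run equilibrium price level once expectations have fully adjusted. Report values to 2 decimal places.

Short run: p = 265.60, y = 1033.20. Long run: p = 308.00.

Short run: with pᵉ = 202, SRAS is y = 502 + 2p. Setting AD = SRAS gives 1328 = 5p, so p = 265.60 and y = 1830 − 3p = 1033.20.
Output 1033.20 is above potential 906, so over time expected prices rise and SRAS shifts left until y returns to 906.
Long run: y = 906 on the AD curve gives 906 = 1830 − 3p, so p = 308.00.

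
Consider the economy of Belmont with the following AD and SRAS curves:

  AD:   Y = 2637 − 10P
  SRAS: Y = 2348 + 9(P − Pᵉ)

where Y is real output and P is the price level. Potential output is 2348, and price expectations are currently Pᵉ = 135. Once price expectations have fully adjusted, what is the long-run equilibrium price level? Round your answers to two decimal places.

Long-run P = 28.90

Short run: with Pᵉ = 135, SRAS is Y = 1133 + 9P. Setting AD = SRAS gives 1504 = 19P, so P = 79.16 and Y = 2637 − 10P = 1845.42.
Output 1845.42 is below potential 2348, so over time expected prices fall and SRAS shifts right until Y returns to 2348.
Long run: Y = 2348 on the AD curve gives 2348 = 2637 − 10P, so P = 28.90.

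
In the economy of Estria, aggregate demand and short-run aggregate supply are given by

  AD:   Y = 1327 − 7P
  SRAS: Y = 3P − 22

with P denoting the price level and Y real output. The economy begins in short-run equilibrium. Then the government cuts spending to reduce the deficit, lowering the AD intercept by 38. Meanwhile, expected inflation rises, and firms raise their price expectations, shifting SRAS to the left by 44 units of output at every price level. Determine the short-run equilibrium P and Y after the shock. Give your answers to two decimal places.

P = 135.50, Y = 340.50

After both shocks: AD is Y = 1289 − 7P and SRAS is Y = 3P − 66.
Setting them equal: 1355 = 10P, so P = 135.50.
Substituting into AD, Y = 340.50.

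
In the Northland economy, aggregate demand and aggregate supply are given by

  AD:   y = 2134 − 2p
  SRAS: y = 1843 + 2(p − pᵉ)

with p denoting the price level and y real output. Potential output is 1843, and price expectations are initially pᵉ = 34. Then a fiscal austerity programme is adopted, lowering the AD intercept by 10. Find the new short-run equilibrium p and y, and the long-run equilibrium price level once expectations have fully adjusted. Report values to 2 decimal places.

Short run: p = 87.25, y = 1949.50. Long run: p = 140.50.

AD shifts left: new AD is y = 2124 − 2p. With pᵉ = 34, SRAS is y = 1775 + 2p.
Short run: 2124 − 2p = 1775 + 2p gives 349 = 4p, so p = 87.25 and y = 2124 − 2p = 1949.50.
y = 1949.50 is above potential 1843; expectations adjust and SRAS shifts left until y = 1843.
Long run: on the new AD curve, 1843 = 2124 − 2p gives p = 140.50.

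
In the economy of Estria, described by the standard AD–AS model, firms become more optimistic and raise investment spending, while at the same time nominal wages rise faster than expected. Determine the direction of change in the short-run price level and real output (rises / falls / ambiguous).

Price level: rises; output: ambiguous

The first event is a positive demand shock: AD shifts right, which by itself pushes P up and Y up.
The second is an adverse supply shock: SRAS shifts left, which by itself pushes P up and Y down.
Both shocks push P up, so P rises. The two shocks push Y in opposite directions, so the effect on Y is ambiguous.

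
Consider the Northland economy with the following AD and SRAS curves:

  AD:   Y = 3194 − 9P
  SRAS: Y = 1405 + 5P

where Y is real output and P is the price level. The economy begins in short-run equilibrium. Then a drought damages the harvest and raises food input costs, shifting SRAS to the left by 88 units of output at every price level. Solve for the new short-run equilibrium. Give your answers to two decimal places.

P = 134.07, Y = 1987.36

This is a negative supply shock: SRAS shifts left.
New SRAS: Y = 1317 + 5P.
Set AD = SRAS: 3194 − 9P = 1317 + 5P, so 1877 = 14P and P = 134.07.
Substituting into AD, Y = 1987.36.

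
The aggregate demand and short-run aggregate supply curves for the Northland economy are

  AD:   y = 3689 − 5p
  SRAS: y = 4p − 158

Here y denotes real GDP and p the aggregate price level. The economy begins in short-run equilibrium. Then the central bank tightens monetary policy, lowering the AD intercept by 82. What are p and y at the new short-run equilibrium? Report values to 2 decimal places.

p = 418.33, y = 1515.33

This is a negative demand shock: AD shifts left.
New AD: y = 3607 − 5p.
Set AD = SRAS: 3607 − 5p = 4p − 158, so 3765 = 9p and p = 418.33.
Substituting into AD, y = 1515.33.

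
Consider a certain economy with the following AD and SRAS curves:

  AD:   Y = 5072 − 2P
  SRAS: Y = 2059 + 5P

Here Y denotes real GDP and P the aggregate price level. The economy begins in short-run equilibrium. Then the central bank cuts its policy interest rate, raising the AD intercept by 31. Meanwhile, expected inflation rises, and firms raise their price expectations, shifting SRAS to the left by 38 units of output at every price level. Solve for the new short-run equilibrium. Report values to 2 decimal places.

P = 440.29, Y = 4222.43

After both shocks: AD is Y = 5103 − 2P and SRAS is Y = 2021 + 5P.
Setting them equal: 3082 = 7P, so P = 440.29.
Substituting into AD, Y = 4222.43.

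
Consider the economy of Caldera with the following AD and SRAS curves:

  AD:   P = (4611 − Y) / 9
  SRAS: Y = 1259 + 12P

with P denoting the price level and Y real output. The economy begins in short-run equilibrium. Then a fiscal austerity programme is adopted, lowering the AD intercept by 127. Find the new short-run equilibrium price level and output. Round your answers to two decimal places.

This is a negative demand shock: AD shifts left.
New AD: Y = 4484 − 9P.
Set AD = SRAS: 4484 − 9P = 1259 + 12P, so 3225 = 21P and P = 153.57.
Substituting into AD, Y = 3101.86.

P = 153.57, Y = 3101.86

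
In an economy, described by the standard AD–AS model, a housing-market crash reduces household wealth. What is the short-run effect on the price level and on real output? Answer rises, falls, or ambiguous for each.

This is a negative demand shock: AD shifts left.
Moving along the upward-sloping SRAS curve, P falls and Y falls.

Price level: falls; output: falls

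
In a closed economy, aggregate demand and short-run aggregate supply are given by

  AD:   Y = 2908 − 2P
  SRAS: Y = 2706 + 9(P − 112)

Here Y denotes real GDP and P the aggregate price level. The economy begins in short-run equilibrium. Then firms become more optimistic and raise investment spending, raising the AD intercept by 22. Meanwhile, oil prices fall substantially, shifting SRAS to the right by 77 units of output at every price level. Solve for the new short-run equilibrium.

P = 105, Y = 2720

After both shocks: AD is Y = 2930 − 2P and SRAS is Y = 1775 + 9P.
Setting them equal: 1155 = 11P, so P = 105.
Y = 2930 − 2·105 = 2720.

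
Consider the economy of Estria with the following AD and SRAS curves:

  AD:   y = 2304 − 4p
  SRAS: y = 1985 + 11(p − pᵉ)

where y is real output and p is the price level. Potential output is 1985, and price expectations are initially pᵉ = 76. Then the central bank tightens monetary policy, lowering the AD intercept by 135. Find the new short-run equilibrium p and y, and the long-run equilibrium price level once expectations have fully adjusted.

AD shifts left: new AD is y = 2169 − 4p. With pᵉ = 76, SRAS is y = 1149 + 11p.
Short run: 2169 − 4p = 1149 + 11p gives 1020 = 15p, so p = 68 and y = 2169 − 4·68 = 1897.
y = 1897 is below potential 1985; expectations adjust and SRAS shifts right until y = 1985.
Long run: on the new AD curve, 1985 = 2169 − 4p gives p = 46.

Short run: p = 68, y = 1897. Long run: p = 46.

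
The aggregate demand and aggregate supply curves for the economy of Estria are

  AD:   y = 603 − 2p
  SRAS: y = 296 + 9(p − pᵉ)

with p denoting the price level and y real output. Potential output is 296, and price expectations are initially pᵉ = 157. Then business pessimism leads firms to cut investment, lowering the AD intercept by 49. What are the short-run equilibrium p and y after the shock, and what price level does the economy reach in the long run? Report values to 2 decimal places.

AD shifts left: new AD is y = 554 − 2p. With pᵉ = 157, SRAS is y = 9p − 1117.
Short run: 554 − 2p = 9p − 1117 gives 1671 = 11p, so p = 151.91 and y = 554 − 2p = 250.18.
y = 250.18 is below potential 296; expectations adjust and SRAS shifts right until y = 296.
Long run: on the new AD curve, 296 = 554 − 2p gives p = 129.00.

Short run: p = 151.91, y = 250.18. Long run: p = 129.00.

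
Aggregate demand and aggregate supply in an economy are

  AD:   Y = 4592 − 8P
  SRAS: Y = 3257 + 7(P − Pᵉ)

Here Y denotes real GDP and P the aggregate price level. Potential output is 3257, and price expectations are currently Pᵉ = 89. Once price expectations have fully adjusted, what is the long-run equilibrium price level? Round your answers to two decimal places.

Long-run P = 166.88

Short run: with Pᵉ = 89, SRAS is Y = 2634 + 7P. Setting AD = SRAS gives 1958 = 15P, so P = 130.53 and Y = 4592 − 8P = 3547.73.
Output 3547.73 is above potential 3257, so over time expected prices rise and SRAS shifts left until Y returns to 3257.
Long run: Y = 3257 on the AD curve gives 3257 = 4592 − 8P, so P = 166.88.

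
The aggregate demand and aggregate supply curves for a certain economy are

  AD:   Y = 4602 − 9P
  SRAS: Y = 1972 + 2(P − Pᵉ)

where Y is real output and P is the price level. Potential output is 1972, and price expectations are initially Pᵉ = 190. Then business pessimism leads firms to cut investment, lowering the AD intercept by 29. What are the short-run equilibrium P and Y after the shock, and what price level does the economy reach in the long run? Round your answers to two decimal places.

Short run: P = 271.00, Y = 2134.00. Long run: P = 289.00.

AD shifts left: new AD is Y = 4573 − 9P. With Pᵉ = 190, SRAS is Y = 1592 + 2P.
Short run: 4573 − 9P = 1592 + 2P gives 2981 = 11P, so P = 271.00 and Y = 4573 − 9P = 2134.00.
Y = 2134.00 is above potential 1972; expectations adjust and SRAS shifts left until Y = 1972.
Long run: on the new AD curve, 1972 = 4573 − 9P gives P = 289.00.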